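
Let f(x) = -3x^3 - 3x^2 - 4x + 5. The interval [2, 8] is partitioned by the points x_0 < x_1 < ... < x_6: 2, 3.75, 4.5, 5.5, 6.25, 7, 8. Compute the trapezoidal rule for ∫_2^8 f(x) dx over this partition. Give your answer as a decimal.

-3710.6953125

Subinterval widths: 1.75, 0.75, 1, 0.75, 0.75, 1.
f(2) = -39, f(3.75) = -210.390625, f(4.5) = -347.125, f(5.5) = -606.875, f(6.25) = -869.609375, f(7) = -1199, f(8) = -1755.
On each subinterval the trapezoid contributes (Δx_i/2)·[f(x_{i-1}) + f(x_i)].
Sum = -3710.6953125.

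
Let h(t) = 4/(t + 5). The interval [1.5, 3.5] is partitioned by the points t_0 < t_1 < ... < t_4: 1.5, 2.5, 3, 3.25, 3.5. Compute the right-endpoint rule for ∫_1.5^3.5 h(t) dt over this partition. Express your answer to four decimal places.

Subinterval widths: 1, 0.5, 0.25, 0.25.
Right endpoints: 2.5, 3, 3.25, 3.5.
h(2.5) = 8/15, h(3) = 0.5, h(3.25) = 16/33, h(3.5) = 8/17.
Sum = Σ Δt_i · h(t_i).
Sum ≈ 1.0222.

1.0222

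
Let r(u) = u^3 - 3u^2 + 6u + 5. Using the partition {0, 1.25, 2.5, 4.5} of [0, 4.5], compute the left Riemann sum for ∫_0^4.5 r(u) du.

52.20703125

Subinterval widths: 1.25, 1.25, 2.
Left endpoints: 0, 1.25, 2.5.
r(0) = 5, r(1.25) = 9.765625, r(2.5) = 16.875.
Sum = Σ Δu_i · r(u_i).
Sum = 52.20703125.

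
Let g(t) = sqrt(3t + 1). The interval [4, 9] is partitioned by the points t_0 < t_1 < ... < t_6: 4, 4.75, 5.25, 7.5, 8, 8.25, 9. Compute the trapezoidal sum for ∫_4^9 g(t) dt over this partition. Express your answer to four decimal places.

Subinterval widths: 0.75, 0.5, 2.25, 0.5, 0.25, 0.75.
g(4) ≈ 3.6056, g(4.75) ≈ 3.9051, g(5.25) ≈ 4.0927, g(7.5) ≈ 4.8477, g(8) ≈ 5.0000, g(8.25) ≈ 5.0744, g(9) ≈ 5.2915.
On each subinterval the trapezoid contributes (Δt_i/2)·[g(t_{i-1}) + g(t_i)].
Sum ≈ 22.4823.

22.4823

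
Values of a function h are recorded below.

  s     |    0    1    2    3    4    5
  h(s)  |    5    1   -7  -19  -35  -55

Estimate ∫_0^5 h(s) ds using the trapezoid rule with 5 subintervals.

-85

Δs = 1.
T_5 = (1/2)·[5 + 2·1 + 2·(-7) + 2·(-19) + 2·(-35) + (-55)] = -85.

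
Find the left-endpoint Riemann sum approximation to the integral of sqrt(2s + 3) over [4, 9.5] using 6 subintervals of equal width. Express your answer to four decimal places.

Δs = (9.5 − 4)/6 = 11/12.
Left endpoints: 4, 59/12, 35/6, 6.75, 23/3, 103/12.
f(4) ≈ 3.3166, f(59/12) ≈ 3.5824, f(35/6) ≈ 3.8297, f(6.75) ≈ 4.0620, f(23/3) ≈ 4.2817, f(103/12) ≈ 4.4907.
Sum = Δs · [f(4) + f(59/12) + f(35/6) + ...].
Sum ≈ 21.5996.

21.5996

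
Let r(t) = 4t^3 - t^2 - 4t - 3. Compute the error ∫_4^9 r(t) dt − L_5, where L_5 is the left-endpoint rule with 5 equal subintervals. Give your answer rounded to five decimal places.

Exact integral: ∫_4^9 r(t) dt ≈ 5938.3333333.
L_5 = 4715.
Error ≈ 5938.3333333 − 4715 ≈ 1223.33333.

1223.33333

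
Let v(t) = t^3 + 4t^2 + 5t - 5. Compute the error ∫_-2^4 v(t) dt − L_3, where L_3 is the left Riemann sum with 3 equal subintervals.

Exact integral: ∫_-2^4 v(t) dt = 156.
L_3 = 34.
Error = 156 − 34 = 122.

122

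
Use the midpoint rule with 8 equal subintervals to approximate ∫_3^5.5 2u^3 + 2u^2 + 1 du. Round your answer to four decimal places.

511.8884

Δu = (5.5 − 3)/8 = 0.3125.
Midpoints: 3.15625, 3.46875, 3.78125, 4.09375, 4.40625, 4.71875, 5.03125, 5.34375.
f(3.15625) = 1373117/16384, f(3.46875) = 1778287/16384, f(3.78125) = 2256457/16384, f(4.09375) = 2813627/16384, f(4.40625) = 3455797/16384, f(4.71875) = 4188967/16384, f(5.03125) = 5019137/16384, f(5.34375) = 5952307/16384.
Sum = Δu · [f(3.15625) + f(3.46875) + f(3.78125) + ...].
Sum ≈ 511.8884.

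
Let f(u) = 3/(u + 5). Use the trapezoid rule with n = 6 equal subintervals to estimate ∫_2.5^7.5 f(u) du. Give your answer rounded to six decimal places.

Δu = (7.5 − 2.5)/6 = 5/6.
f(2.5) = 0.4, f(10/3) = 0.36, f(25/6) = 18/55, f(5) = 0.3, f(35/6) = 18/65, f(20/3) = 9/35, f(7.5) = 0.24.
T_6 = (Δu/2)·[f(u_0) + 2f(u_1) + ... + 2f(u_{5}) + f(u_6)].
Sum ≈ 1.534449.

1.534449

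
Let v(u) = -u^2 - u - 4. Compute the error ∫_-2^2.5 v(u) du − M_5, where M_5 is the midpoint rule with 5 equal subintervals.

-0.30375

Exact integral: ∫_-2^2.5 v(u) du = -27.
M_5 = -26.69625.
Error = -27 − (-26.69625) = -0.30375.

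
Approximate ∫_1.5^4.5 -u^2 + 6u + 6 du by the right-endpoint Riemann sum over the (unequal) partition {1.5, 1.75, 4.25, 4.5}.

40.140625

Subinterval widths: 0.25, 2.5, 0.25.
Right endpoints: 1.75, 4.25, 4.5.
f(1.75) = 13.4375, f(4.25) = 13.4375, f(4.5) = 12.75.
Sum = Σ Δu_i · f(u_i).
Sum = 40.140625.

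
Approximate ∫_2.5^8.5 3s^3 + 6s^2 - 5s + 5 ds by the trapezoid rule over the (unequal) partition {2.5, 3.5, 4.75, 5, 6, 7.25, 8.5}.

5023.0546875

Subinterval widths: 1, 1.25, 0.25, 1, 1.25, 1.25.
f(2.5) = 76.875, f(3.5) = 189.625, f(4.75) = 438.140625, f(5) = 505, f(6) = 839, f(7.25) = 1427.359375, f(8.5) = 2238.375.
On each subinterval the trapezoid contributes (Δs_i/2)·[f(s_{i-1}) + f(s_i)].
Sum = 5023.0546875.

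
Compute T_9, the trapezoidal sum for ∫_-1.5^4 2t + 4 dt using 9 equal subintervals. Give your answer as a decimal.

35.75

Δt = (4 − (-1.5))/9 = 11/18.
f(-1.5) = 1, f(-8/9) = 20/9, f(-5/18) = 31/9, f(1/3) = 14/3, f(17/18) = 53/9, f(14/9) = 64/9, f(13/6) = 25/3, f(25/9) = 86/9, f(61/18) = 97/9, f(4) = 12.
T_9 = (Δt/2)·[f(t_0) + 2f(t_1) + ... + 2f(t_{8}) + f(t_9)].
Sum = 35.75.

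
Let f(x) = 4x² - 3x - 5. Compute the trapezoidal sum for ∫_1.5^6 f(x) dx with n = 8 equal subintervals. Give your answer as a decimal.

Δx = (6 − 1.5)/8 = 0.5625.
f(1.5) = -0.5, f(2.0625) = 5.828125, f(2.625) = 14.6875, f(3.1875) = 26.078125, f(3.75) = 40, f(4.3125) = 56.453125, f(4.875) = 75.4375, f(5.4375) = 96.953125, f(6) = 121.
T_8 = (Δx/2)·[f(x_0) + 2f(x_1) + ... + 2f(x_{7}) + f(x_8)].
Sum = 211.32421875.

211.32421875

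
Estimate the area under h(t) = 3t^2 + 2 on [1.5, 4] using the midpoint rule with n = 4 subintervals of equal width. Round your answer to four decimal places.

Δt = (4 − 1.5)/4 = 0.625.
Midpoints: 1.8125, 2.4375, 3.0625, 3.6875.
h(1.8125) = 11.85546875, h(2.4375) = 19.82421875, h(3.0625) = 30.13671875, h(3.6875) = 42.79296875.
Sum = Δt · [h(1.8125) + h(2.4375) + h(3.0625) + h(3.6875)].
Sum ≈ 65.3809.

65.3809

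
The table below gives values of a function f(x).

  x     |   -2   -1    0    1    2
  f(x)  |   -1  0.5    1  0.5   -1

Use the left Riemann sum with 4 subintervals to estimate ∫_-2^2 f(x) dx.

Δx = 1.
Sum = 1·[(-1) + 0.5 + 1 + 0.5] = 1.

1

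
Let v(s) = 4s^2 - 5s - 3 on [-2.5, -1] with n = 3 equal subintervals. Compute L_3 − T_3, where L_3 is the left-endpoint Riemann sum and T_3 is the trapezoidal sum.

L_3 = 35.5.
T_3 = 28.375.
L_3 − T_3 = 7.125.

7.125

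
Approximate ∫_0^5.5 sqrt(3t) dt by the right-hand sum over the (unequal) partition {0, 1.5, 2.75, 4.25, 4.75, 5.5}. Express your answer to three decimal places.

17.062

Subinterval widths: 1.5, 1.25, 1.5, 0.5, 0.75.
Right endpoints: 1.5, 2.75, 4.25, 4.75, 5.5.
f(1.5) ≈ 2.121, f(2.75) ≈ 2.872, f(4.25) ≈ 3.571, f(4.75) ≈ 3.775, f(5.5) ≈ 4.062.
Sum = Σ Δt_i · f(t_i).
Sum ≈ 17.062.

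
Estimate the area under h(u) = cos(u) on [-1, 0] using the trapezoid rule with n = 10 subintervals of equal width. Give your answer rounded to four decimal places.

Δu = (0 − (-1))/10 = 0.1.
h(-1) ≈ 0.5403, h(-0.9) ≈ 0.6216, h(-0.8) ≈ 0.6967, h(-0.7) ≈ 0.7648, h(-0.6) ≈ 0.8253, h(-0.5) ≈ 0.8776, h(-0.4) ≈ 0.9211, h(-0.3) ≈ 0.9553, h(-0.2) ≈ 0.9801, h(-0.1) ≈ 0.9950, h(0) ≈ 1.0000.
T_10 = (Δu/2)·[h(u_0) + 2h(u_1) + ... + 2h(u_{9}) + h(u_10)].
Sum ≈ 0.8408.

0.8408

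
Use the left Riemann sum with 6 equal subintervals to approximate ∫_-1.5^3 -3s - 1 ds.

-9.5625

Δs = (3 − (-1.5))/6 = 0.75.
Left endpoints: -1.5, -0.75, 0, 0.75, 1.5, 2.25.
f(-1.5) = 3.5, f(-0.75) = 1.25, f(0) = -1, f(0.75) = -3.25, f(1.5) = -5.5, f(2.25) = -7.75.
Sum = Δs · [f(-1.5) + f(-0.75) + f(0) + ...].
Sum = -9.5625.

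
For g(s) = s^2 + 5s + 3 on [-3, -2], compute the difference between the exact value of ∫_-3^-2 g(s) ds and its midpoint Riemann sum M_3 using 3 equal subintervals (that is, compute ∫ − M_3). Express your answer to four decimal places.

Exact integral: ∫_-3^-2 g(s) ds ≈ -3.166667.
M_3 ≈ -3.175926.
Error ≈ -3.166667 − (-3.175926) ≈ 0.0093.

0.0093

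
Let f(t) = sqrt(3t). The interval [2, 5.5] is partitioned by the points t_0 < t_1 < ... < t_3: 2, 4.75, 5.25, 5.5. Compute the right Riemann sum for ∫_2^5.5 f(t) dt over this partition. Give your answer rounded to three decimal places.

13.381

Subinterval widths: 2.75, 0.5, 0.25.
Right endpoints: 4.75, 5.25, 5.5.
f(4.75) ≈ 3.775, f(5.25) ≈ 3.969, f(5.5) ≈ 4.062.
Sum = Σ Δt_i · f(t_i).
Sum ≈ 13.381.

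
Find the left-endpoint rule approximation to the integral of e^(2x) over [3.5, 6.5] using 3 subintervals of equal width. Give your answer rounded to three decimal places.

Δx = (6.5 − 3.5)/3 = 1.
Left endpoints: 3.5, 4.5, 5.5.
f(3.5) ≈ 1096.633, f(4.5) ≈ 8103.084, f(5.5) ≈ 59874.142.
Sum = Δx · [f(3.5) + f(4.5) + f(5.5)].
Sum ≈ 69073.859.

69073.859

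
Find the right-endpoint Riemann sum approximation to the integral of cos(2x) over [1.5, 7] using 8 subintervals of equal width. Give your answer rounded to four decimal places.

0.7429

Δx = (7 − 1.5)/8 = 0.6875.
Right endpoints: 2.1875, 2.875, 3.5625, 4.25, 4.9375, 5.625, 6.3125, 7.
f(2.1875) ≈ -0.3310, f(2.875) ≈ 0.8612, f(3.5625) ≈ 0.6661, f(4.25) ≈ -0.6020, f(4.9375) ≈ -0.9004, f(5.625) ≈ 0.2517, f(6.3125) ≈ 0.9983, f(7) ≈ 0.1367.
Sum = Δx · [f(2.1875) + f(2.875) + f(3.5625) + ...].
Sum ≈ 0.7429.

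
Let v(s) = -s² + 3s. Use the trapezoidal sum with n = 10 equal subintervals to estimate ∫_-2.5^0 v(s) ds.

-14.609375

Δs = (0 − (-2.5))/10 = 0.25.
v(-2.5) = -13.75, v(-2.25) = -11.8125, v(-2) = -10, v(-1.75) = -8.3125, v(-1.5) = -6.75, v(-1.25) = -5.3125, v(-1) = -4, v(-0.75) = -2.8125, v(-0.5) = -1.75, v(-0.25) = -0.8125, v(0) = 0.
T_10 = (Δs/2)·[v(s_0) + 2v(s_1) + ... + 2v(s_{9}) + v(s_10)].
Sum = -14.609375.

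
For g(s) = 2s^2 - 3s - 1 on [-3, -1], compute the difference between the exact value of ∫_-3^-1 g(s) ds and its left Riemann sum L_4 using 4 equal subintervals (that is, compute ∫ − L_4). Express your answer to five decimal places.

Exact integral: ∫_-3^-1 g(s) ds ≈ 27.3333333.
L_4 = 33.
Error ≈ 27.3333333 − 33 ≈ -5.66667.

-5.66667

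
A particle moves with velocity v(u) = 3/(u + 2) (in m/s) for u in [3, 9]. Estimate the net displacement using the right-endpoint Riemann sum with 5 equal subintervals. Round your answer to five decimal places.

Δu = (9 − 3)/5 = 1.2.
Right endpoints: 4.2, 5.4, 6.6, 7.8, 9.
v(4.2) = 15/31, v(5.4) = 15/37, v(6.6) = 15/43, v(7.8) = 15/49, v(9) = 3/11.
Sum = Δu · [v(4.2) + v(5.4) + v(6.6) + v(7.8) + v(9)].
Sum ≈ 2.18036.

2.18036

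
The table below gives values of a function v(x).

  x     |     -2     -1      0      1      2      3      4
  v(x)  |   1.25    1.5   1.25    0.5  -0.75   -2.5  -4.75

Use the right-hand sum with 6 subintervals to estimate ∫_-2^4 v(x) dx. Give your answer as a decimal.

Δx = 1.
Sum = 1·[1.5 + 1.25 + 0.5 + (-0.75) + (-2.5) + (-4.75)] = -4.75.

-4.75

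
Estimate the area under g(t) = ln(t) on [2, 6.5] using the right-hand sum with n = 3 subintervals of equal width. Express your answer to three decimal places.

7.101

Δt = (6.5 − 2)/3 = 1.5.
Right endpoints: 3.5, 5, 6.5.
g(3.5) ≈ 1.253, g(5) ≈ 1.609, g(6.5) ≈ 1.872.
Sum = Δt · [g(3.5) + g(5) + g(6.5)].
Sum ≈ 7.101.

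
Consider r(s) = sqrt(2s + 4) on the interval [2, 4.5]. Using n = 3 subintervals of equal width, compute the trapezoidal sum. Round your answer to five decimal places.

Δs = (4.5 − 2)/3 = 5/6.
r(2) ≈ 2.82843, r(17/6) ≈ 3.10913, r(11/3) ≈ 3.36650, r(4.5) ≈ 3.60555.
T_3 = (Δs/2)·[r(s_0) + 2r(s_1) + 2r(s_2) + r(s_3)].
Sum ≈ 8.07718.

8.07718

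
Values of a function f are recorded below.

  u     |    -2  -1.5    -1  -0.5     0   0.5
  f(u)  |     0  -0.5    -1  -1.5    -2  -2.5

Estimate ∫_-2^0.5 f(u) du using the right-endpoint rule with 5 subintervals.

Δu = 0.5.
Sum = 0.5·[(-0.5) + (-1) + (-1.5) + (-2) + (-2.5)] = -3.75.

-3.75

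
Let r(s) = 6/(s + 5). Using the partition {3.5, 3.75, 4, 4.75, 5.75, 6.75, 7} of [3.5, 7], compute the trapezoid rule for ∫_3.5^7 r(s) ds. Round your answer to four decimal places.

2.0712

Subinterval widths: 0.25, 0.25, 0.75, 1, 1, 0.25.
r(3.5) = 12/17, r(3.75) = 24/35, r(4) = 2/3, r(4.75) = 8/13, r(5.75) = 24/43, r(6.75) = 24/47, r(7) = 0.5.
On each subinterval the trapezoid contributes (Δs_i/2)·[r(s_{i-1}) + r(s_i)].
Sum ≈ 2.0712.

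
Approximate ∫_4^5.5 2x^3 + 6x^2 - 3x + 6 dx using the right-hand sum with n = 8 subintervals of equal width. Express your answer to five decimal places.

548.99854

Δx = (5.5 − 4)/8 = 0.1875.
Right endpoints: 4.1875, 4.375, 4.5625, 4.75, 4.9375, 5.125, 5.3125, 5.5.
f(4.1875) = 502795/2048, f(4.375) = 275.19921875, f(4.5625) = 629065/2048, f(4.75) = 341.46875, f(4.9375) = 774559/2048, f(5.125) = 417.44140625, f(5.3125) = 940573/2048, f(5.5) = 503.75.
Sum = Δx · [f(4.1875) + f(4.375) + f(4.5625) + ...].
Sum ≈ 548.99854.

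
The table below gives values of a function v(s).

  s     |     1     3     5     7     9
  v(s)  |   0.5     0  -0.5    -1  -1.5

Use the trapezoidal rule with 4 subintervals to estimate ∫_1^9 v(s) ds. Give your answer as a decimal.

-4

Δs = 2.
T_4 = (2/2)·[0.5 + 2·0 + 2·(-0.5) + 2·(-1) + (-1.5)] = -4.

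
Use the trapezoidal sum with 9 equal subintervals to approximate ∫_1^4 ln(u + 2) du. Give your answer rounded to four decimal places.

4.4532

Δu = (4 − 1)/9 = 1/3.
f(1) ≈ 1.0986, f(4/3) ≈ 1.2040, f(5/3) ≈ 1.2993, f(2) ≈ 1.3863, f(7/3) ≈ 1.4663, f(8/3) ≈ 1.5404, f(3) ≈ 1.6094, f(10/3) ≈ 1.6740, f(11/3) ≈ 1.7346, f(4) ≈ 1.7918.
T_9 = (Δu/2)·[f(u_0) + 2f(u_1) + ... + 2f(u_{8}) + f(u_9)].
Sum ≈ 4.4532.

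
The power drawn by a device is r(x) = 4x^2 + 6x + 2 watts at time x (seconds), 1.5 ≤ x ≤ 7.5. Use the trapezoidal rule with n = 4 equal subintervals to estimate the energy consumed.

Δx = (7.5 − 1.5)/4 = 1.5.
r(1.5) = 20, r(3) = 56, r(4.5) = 110, r(6) = 182, r(7.5) = 272.
T_4 = (Δx/2)·[r(x_0) + 2r(x_1) + 2r(x_2) + 2r(x_3) + r(x_4)].
Sum = 741.

741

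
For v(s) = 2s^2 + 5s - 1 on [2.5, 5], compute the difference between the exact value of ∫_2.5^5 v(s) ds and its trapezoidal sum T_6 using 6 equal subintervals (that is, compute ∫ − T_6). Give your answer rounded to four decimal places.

-0.1447

Exact integral: ∫_2.5^5 v(s) ds ≈ 117.291667.
T_6 ≈ 117.436343.
Error ≈ 117.291667 − 117.436343 ≈ -0.1447.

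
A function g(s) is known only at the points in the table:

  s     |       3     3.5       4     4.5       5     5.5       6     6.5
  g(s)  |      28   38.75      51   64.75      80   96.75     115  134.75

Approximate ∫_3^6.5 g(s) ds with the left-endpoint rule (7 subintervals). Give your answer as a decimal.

237.125

Δs = 0.5.
Sum = 0.5·[28 + 38.75 + 51 + 64.75 + 80 + 96.75 + 115] = 237.125.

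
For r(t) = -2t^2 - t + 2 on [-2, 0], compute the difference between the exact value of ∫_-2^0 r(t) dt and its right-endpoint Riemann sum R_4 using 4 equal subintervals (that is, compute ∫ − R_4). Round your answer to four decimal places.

-1.3333

Exact integral: ∫_-2^0 r(t) dt ≈ 0.666667.
R_4 = 2.
Error ≈ 0.666667 − 2 ≈ -1.3333.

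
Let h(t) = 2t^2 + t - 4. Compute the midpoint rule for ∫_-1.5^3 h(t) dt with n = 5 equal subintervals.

5.0175

Δt = (3 − (-1.5))/5 = 0.9.
Midpoints: -1.05, -0.15, 0.75, 1.65, 2.55.
h(-1.05) = -2.845, h(-0.15) = -4.105, h(0.75) = -2.125, h(1.65) = 3.095, h(2.55) = 11.555.
Sum = Δt · [h(-1.05) + h(-0.15) + h(0.75) + h(1.65) + h(2.55)].
Sum = 5.0175.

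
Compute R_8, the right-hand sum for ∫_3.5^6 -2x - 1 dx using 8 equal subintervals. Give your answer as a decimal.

Δx = (6 − 3.5)/8 = 0.3125.
Right endpoints: 3.8125, 4.125, 4.4375, 4.75, 5.0625, 5.375, 5.6875, 6.
f(3.8125) = -8.625, f(4.125) = -9.25, f(4.4375) = -9.875, f(4.75) = -10.5, f(5.0625) = -11.125, f(5.375) = -11.75, f(5.6875) = -12.375, f(6) = -13.
Sum = Δx · [f(3.8125) + f(4.125) + f(4.4375) + ...].
Sum = -27.03125.

-27.03125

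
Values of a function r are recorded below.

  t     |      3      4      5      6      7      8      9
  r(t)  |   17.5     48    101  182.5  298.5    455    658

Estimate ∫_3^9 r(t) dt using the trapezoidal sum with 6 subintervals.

1422.75

Δt = 1.
T_6 = (1/2)·[17.5 + 2·48 + 2·101 + 2·182.5 + 2·298.5 + 2·455 + 658] = 1422.75.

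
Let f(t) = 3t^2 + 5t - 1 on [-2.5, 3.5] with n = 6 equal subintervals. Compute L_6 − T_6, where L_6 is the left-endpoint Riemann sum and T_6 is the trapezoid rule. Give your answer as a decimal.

L_6 = 46.5.
T_6 = 70.5.
L_6 − T_6 = -24.

-24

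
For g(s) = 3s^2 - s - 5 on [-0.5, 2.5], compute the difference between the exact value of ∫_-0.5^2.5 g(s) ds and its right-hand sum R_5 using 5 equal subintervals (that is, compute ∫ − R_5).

-5.04

Exact integral: ∫_-0.5^2.5 g(s) ds = -2.25.
R_5 = 2.79.
Error = -2.25 − 2.79 = -5.04.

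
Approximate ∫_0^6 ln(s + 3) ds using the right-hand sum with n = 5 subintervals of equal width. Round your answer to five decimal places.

Δs = (6 − 0)/5 = 1.2.
Right endpoints: 1.2, 2.4, 3.6, 4.8, 6.
f(1.2) ≈ 1.43508, f(2.4) ≈ 1.68640, f(3.6) ≈ 1.88707, f(4.8) ≈ 2.05412, f(6) ≈ 2.19722.
Sum = Δs · [f(1.2) + f(2.4) + f(3.6) + f(4.8) + f(6)].
Sum ≈ 11.11188.

11.11188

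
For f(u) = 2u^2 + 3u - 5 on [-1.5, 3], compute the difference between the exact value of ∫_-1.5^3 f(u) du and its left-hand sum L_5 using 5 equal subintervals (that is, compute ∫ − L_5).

10.935

Exact integral: ∫_-1.5^3 f(u) du = 7.875.
L_5 = -3.06.
Error = 7.875 − (-3.06) = 10.935.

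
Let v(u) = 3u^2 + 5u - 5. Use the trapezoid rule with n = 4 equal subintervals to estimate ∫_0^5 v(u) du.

166.40625

Δu = (5 − 0)/4 = 1.25.
v(0) = -5, v(1.25) = 5.9375, v(2.5) = 26.25, v(3.75) = 55.9375, v(5) = 95.
T_4 = (Δu/2)·[v(u_0) + 2v(u_1) + 2v(u_2) + 2v(u_3) + v(u_4)].
Sum = 166.40625.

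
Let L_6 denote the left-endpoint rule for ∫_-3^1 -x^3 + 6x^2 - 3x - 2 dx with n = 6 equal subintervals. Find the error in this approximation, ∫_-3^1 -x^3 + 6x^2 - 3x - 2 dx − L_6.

-32

Exact integral: ∫_-3^1 f(x) dx = 80.
L_6 = 112.
Error = 80 − 112 = -32.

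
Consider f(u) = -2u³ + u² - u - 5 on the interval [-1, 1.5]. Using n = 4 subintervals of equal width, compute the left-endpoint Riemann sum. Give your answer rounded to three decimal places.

-10.654

Δu = (1.5 − (-1))/4 = 0.625.
Left endpoints: -1, -0.375, 0.25, 0.875.
f(-1) = -1, f(-0.375) = -4.37890625, f(0.25) = -5.21875, f(0.875) = -6.44921875.
Sum = Δu · [f(-1) + f(-0.375) + f(0.25) + f(0.875)].
Sum ≈ -10.654.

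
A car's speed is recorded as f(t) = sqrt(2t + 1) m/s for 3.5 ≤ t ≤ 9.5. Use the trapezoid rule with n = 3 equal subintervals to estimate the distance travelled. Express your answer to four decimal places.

Δt = (9.5 − 3.5)/3 = 2.
f(3.5) ≈ 2.8284, f(5.5) ≈ 3.4641, f(7.5) ≈ 4.0000, f(9.5) ≈ 4.4721.
T_3 = (Δt/2)·[f(t_0) + 2f(t_1) + 2f(t_2) + f(t_3)].
Sum ≈ 22.2288.

22.2288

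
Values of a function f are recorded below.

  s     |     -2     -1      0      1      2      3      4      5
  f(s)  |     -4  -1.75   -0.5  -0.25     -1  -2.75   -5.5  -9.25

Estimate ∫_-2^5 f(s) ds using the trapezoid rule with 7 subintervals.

-18.375

Δs = 1.
T_7 = (1/2)·[(-4) + 2·(-1.75) + 2·(-0.5) + 2·(-0.25) + 2·(-1) + 2·(-2.75) + 2·(-5.5) + (-9.25)] = -18.375.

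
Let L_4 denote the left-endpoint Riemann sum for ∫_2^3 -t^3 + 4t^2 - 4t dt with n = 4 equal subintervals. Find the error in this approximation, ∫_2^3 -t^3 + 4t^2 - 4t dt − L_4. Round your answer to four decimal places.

Exact integral: ∫_2^3 f(t) dt ≈ -0.916667.
L_4 = -0.578125.
Error ≈ -0.916667 − (-0.578125) ≈ -0.3385.

-0.3385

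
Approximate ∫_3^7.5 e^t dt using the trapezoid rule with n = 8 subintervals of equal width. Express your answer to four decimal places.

1834.8535

Δt = (7.5 − 3)/8 = 0.5625.
f(3) ≈ 20.0855, f(3.5625) ≈ 35.2512, f(4.125) ≈ 61.8678, f(4.6875) ≈ 108.5814, f(5.25) ≈ 190.5663, f(5.8125) ≈ 334.4542, f(6.375) ≈ 586.9854, f(6.9375) ≈ 1030.1915, f(7.5) ≈ 1808.0424.
T_8 = (Δt/2)·[f(t_0) + 2f(t_1) + ... + 2f(t_{7}) + f(t_8)].
Sum ≈ 1834.8535.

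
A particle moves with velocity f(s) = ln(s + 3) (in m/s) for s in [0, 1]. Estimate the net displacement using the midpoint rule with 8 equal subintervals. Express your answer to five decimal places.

1.24939

Δs = (1 − 0)/8 = 0.125.
Midpoints: 0.0625, 0.1875, 0.3125, 0.4375, 0.5625, 0.6875, 0.8125, 0.9375.
f(0.0625) ≈ 1.11923, f(0.1875) ≈ 1.15924, f(0.3125) ≈ 1.19770, f(0.4375) ≈ 1.23474, f(0.5625) ≈ 1.27046, f(0.6875) ≈ 1.30495, f(0.8125) ≈ 1.33829, f(0.9375) ≈ 1.37055.
Sum = Δs · [f(0.0625) + f(0.1875) + f(0.3125) + ...].
Sum ≈ 1.24939.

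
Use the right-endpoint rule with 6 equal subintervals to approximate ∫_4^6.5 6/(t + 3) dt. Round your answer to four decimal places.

Δt = (6.5 − 4)/6 = 5/12.
Right endpoints: 53/12, 29/6, 5.25, 17/3, 73/12, 6.5.
f(53/12) = 72/89, f(29/6) = 36/47, f(5.25) = 8/11, f(17/3) = 9/13, f(73/12) = 72/109, f(6.5) = 12/19.
Sum = Δt · [f(53/12) + f(29/6) + f(5.25) + ...].
Sum ≈ 1.7861.

1.7861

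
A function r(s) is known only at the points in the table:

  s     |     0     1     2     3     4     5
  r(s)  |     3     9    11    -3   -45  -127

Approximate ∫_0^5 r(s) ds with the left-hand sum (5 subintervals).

-25

Δs = 1.
Sum = 1·[3 + 9 + 11 + (-3) + (-45)] = -25.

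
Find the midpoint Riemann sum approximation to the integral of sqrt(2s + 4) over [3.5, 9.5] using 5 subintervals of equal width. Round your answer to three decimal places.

24.613

Δs = (9.5 − 3.5)/5 = 1.2.
Midpoints: 4.1, 5.3, 6.5, 7.7, 8.9.
f(4.1) ≈ 3.493, f(5.3) ≈ 3.821, f(6.5) ≈ 4.123, f(7.7) ≈ 4.405, f(8.9) ≈ 4.669.
Sum = Δs · [f(4.1) + f(5.3) + f(6.5) + f(7.7) + f(8.9)].
Sum ≈ 24.613.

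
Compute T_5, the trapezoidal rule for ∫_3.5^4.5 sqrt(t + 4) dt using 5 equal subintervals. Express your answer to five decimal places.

2.82793

Δt = (4.5 − 3.5)/5 = 0.2.
f(3.5) ≈ 2.73861, f(3.7) ≈ 2.77489, f(3.9) ≈ 2.81069, f(4.1) ≈ 2.84605, f(4.3) ≈ 2.88097, f(4.5) ≈ 2.91548.
T_5 = (Δt/2)·[f(t_0) + 2f(t_1) + ... + 2f(t_{4}) + f(t_5)].
Sum ≈ 2.82793.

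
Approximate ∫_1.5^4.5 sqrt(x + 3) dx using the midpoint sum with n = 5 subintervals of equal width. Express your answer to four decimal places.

7.3299

Δx = (4.5 − 1.5)/5 = 0.6.
Midpoints: 1.8, 2.4, 3, 3.6, 4.2.
f(1.8) ≈ 2.1909, f(2.4) ≈ 2.3238, f(3) ≈ 2.4495, f(3.6) ≈ 2.5690, f(4.2) ≈ 2.6833.
Sum = Δx · [f(1.8) + f(2.4) + f(3) + f(3.6) + f(4.2)].
Sum ≈ 7.3299.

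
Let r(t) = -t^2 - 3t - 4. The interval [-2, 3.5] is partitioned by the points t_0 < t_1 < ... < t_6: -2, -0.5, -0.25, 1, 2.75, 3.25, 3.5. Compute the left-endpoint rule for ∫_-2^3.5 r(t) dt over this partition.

Subinterval widths: 1.5, 0.25, 1.25, 1.75, 0.5, 0.25.
Left endpoints: -2, -0.5, -0.25, 1, 2.75, 3.25.
r(-2) = -2, r(-0.5) = -2.75, r(-0.25) = -3.3125, r(1) = -8, r(2.75) = -19.8125, r(3.25) = -24.3125.
Sum = Σ Δt_i · r(t_i).
Sum = -37.8125.

-37.8125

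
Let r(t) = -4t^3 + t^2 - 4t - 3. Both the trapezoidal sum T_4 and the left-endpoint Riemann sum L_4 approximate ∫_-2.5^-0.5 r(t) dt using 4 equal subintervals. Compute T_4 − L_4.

-19

T_4 = 51.75.
L_4 = 70.75.
T_4 − L_4 = -19.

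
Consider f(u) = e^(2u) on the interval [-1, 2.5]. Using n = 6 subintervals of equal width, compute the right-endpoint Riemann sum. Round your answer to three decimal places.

125.611

Δu = (2.5 − (-1))/6 = 7/12.
Right endpoints: -5/12, 1/6, 0.75, 4/3, 23/12, 2.5.
f(-5/12) ≈ 0.435, f(1/6) ≈ 1.396, f(0.75) ≈ 4.482, f(4/3) ≈ 14.392, f(23/12) ≈ 46.216, f(2.5) ≈ 148.413.
Sum = Δu · [f(-5/12) + f(1/6) + f(0.75) + ...].
Sum ≈ 125.611.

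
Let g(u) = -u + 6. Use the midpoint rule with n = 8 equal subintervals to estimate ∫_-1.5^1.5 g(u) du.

Δu = (1.5 − (-1.5))/8 = 0.375.
Midpoints: -1.3125, -0.9375, -0.5625, -0.1875, 0.1875, 0.5625, 0.9375, 1.3125.
g(-1.3125) = 7.3125, g(-0.9375) = 6.9375, g(-0.5625) = 6.5625, g(-0.1875) = 6.1875, g(0.1875) = 5.8125, g(0.5625) = 5.4375, g(0.9375) = 5.0625, g(1.3125) = 4.6875.
Sum = Δu · [g(-1.3125) + g(-0.9375) + g(-0.5625) + ...].
Sum = 18.

18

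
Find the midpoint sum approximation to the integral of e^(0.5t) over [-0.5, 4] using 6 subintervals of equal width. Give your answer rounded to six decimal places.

13.143363

Δt = (4 − (-0.5))/6 = 0.75.
Midpoints: -0.125, 0.625, 1.375, 2.125, 2.875, 3.625.
f(-0.125) ≈ 0.939413, f(0.625) ≈ 1.366838, f(1.375) ≈ 1.988737, f(2.125) ≈ 2.893596, f(2.875) ≈ 4.210157, f(3.625) ≈ 6.125743.
Sum = Δt · [f(-0.125) + f(0.625) + f(1.375) + ...].
Sum ≈ 13.143363.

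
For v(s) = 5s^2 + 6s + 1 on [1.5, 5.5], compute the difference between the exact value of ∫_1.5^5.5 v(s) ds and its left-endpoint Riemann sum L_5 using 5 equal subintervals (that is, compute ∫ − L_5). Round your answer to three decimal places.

63.467

Exact integral: ∫_1.5^5.5 v(s) ds ≈ 359.66667.
L_5 = 296.2.
Error ≈ 359.66667 − 296.2 ≈ 63.467.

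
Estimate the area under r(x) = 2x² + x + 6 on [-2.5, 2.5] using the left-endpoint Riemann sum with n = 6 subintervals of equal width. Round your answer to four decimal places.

49.9074

Δx = (2.5 − (-2.5))/6 = 5/6.
Left endpoints: -2.5, -5/3, -5/6, 0, 5/6, 5/3.
r(-2.5) = 16, r(-5/3) = 89/9, r(-5/6) = 59/9, r(0) = 6, r(5/6) = 74/9, r(5/3) = 119/9.
Sum = Δx · [r(-2.5) + r(-5/3) + r(-5/6) + ...].
Sum ≈ 49.9074.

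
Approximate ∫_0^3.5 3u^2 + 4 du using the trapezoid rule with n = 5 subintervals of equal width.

Δu = (3.5 − 0)/5 = 0.7.
f(0) = 4, f(0.7) = 5.47, f(1.4) = 9.88, f(2.1) = 17.23, f(2.8) = 27.52, f(3.5) = 40.75.
T_5 = (Δu/2)·[f(u_0) + 2f(u_1) + ... + 2f(u_{4}) + f(u_5)].
Sum = 57.7325.

57.7325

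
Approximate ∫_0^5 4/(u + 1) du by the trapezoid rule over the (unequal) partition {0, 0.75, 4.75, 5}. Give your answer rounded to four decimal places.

8.4902

Subinterval widths: 0.75, 4, 0.25.
f(0) = 4, f(0.75) = 16/7, f(4.75) = 16/23, f(5) = 2/3.
On each subinterval the trapezoid contributes (Δu_i/2)·[f(u_{i-1}) + f(u_i)].
Sum ≈ 8.4902.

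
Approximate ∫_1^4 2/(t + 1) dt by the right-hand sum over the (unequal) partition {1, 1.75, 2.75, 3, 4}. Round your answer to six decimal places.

1.603788

Subinterval widths: 0.75, 1, 0.25, 1.
Right endpoints: 1.75, 2.75, 3, 4.
f(1.75) = 8/11, f(2.75) = 8/15, f(3) = 0.5, f(4) = 0.4.
Sum = Σ Δt_i · f(t_i).
Sum ≈ 1.603788.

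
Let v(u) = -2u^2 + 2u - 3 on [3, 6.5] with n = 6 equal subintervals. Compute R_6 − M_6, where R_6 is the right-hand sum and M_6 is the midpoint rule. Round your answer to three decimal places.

R_6 ≈ -160.08449.
M_6 ≈ -142.13484.
R_6 − M_6 ≈ -17.950.

-17.950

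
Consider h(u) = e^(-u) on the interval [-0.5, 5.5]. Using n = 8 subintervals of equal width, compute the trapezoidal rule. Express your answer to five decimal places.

1.72101

Δu = (5.5 − (-0.5))/8 = 0.75.
h(-0.5) ≈ 1.64872, h(0.25) ≈ 0.77880, h(1) ≈ 0.36788, h(1.75) ≈ 0.17377, h(2.5) ≈ 0.08208, h(3.25) ≈ 0.03877, h(4) ≈ 0.01832, h(4.75) ≈ 0.00865, h(5.5) ≈ 0.00409.
T_8 = (Δu/2)·[h(u_0) + 2h(u_1) + ... + 2h(u_{7}) + h(u_8)].
Sum ≈ 1.72101.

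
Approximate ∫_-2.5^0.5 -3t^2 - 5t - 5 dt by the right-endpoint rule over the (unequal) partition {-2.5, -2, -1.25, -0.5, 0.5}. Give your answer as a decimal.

-16.765625

Subinterval widths: 0.5, 0.75, 0.75, 1.
Right endpoints: -2, -1.25, -0.5, 0.5.
f(-2) = -7, f(-1.25) = -3.4375, f(-0.5) = -3.25, f(0.5) = -8.25.
Sum = Σ Δt_i · f(t_i).
Sum = -16.765625.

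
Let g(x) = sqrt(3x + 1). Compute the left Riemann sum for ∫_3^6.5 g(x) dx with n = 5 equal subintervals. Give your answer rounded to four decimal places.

Δx = (6.5 − 3)/5 = 0.7.
Left endpoints: 3, 3.7, 4.4, 5.1, 5.8.
g(3) ≈ 3.1623, g(3.7) ≈ 3.4785, g(4.4) ≈ 3.7683, g(5.1) ≈ 4.0373, g(5.8) ≈ 4.2895.
Sum = Δx · [g(3) + g(3.7) + g(4.4) + g(5.1) + g(5.8)].
Sum ≈ 13.1151.

13.1151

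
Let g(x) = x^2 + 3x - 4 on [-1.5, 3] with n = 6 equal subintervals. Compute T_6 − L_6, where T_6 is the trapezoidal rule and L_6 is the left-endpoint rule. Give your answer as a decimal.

T_6 = 2.671875.
L_6 = -4.921875.
T_6 − L_6 = 7.59375.

7.59375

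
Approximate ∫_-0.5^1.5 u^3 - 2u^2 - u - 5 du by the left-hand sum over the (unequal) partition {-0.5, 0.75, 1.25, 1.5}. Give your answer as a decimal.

-11.48828125

Subinterval widths: 1.25, 0.5, 0.25.
Left endpoints: -0.5, 0.75, 1.25.
f(-0.5) = -5.125, f(0.75) = -6.453125, f(1.25) = -7.421875.
Sum = Σ Δu_i · f(u_i).
Sum = -11.48828125.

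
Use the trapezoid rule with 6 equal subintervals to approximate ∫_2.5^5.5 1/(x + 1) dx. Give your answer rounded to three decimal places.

0.620

Δx = (5.5 − 2.5)/6 = 0.5.
f(2.5) = 2/7, f(3) = 0.25, f(3.5) = 2/9, f(4) = 0.2, f(4.5) = 2/11, f(5) = 1/6, f(5.5) = 2/13.
T_6 = (Δx/2)·[f(x_0) + 2f(x_1) + ... + 2f(x_{5}) + f(x_6)].
Sum ≈ 0.620.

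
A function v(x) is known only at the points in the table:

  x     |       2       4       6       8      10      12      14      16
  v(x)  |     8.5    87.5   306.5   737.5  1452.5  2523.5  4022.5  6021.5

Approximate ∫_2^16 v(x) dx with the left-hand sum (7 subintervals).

Δx = 2.
Sum = 2·[8.5 + 87.5 + 306.5 + 737.5 + 1452.5 + 2523.5 + 4022.5] = 18277.

18277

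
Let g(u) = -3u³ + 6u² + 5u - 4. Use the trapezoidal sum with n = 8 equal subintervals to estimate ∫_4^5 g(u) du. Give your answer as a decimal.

-136.33984375

Δu = (5 − 4)/8 = 0.125.
g(4) = -80, g(4.125) = -47027/512, g(4.25) = -104.671875, g(4.375) = -60673/512, g(4.5) = -133.375, g(4.625) = -76455/512, g(4.75) = -166.390625, g(4.875) = -94517/512, g(5) = -204.
T_8 = (Δu/2)·[g(u_0) + 2g(u_1) + ... + 2g(u_{7}) + g(u_8)].
Sum = -136.33984375.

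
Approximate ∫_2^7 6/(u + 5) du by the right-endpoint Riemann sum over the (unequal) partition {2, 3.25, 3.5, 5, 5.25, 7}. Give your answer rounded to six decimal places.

Subinterval widths: 1.25, 0.25, 1.5, 0.25, 1.75.
Right endpoints: 3.25, 3.5, 5, 5.25, 7.
f(3.25) = 8/11, f(3.5) = 12/17, f(5) = 0.6, f(5.25) = 24/41, f(7) = 0.5.
Sum = Σ Δu_i · f(u_i).
Sum ≈ 3.006903.

3.006903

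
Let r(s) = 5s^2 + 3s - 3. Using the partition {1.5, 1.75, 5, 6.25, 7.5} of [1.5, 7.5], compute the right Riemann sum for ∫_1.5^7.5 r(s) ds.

1089.40625

Subinterval widths: 0.25, 3.25, 1.25, 1.25.
Right endpoints: 1.75, 5, 6.25, 7.5.
r(1.75) = 17.5625, r(5) = 137, r(6.25) = 211.0625, r(7.5) = 300.75.
Sum = Σ Δs_i · r(s_i).
Sum = 1089.40625.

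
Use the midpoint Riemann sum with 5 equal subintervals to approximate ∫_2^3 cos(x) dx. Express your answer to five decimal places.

-0.76946

Δx = (3 − 2)/5 = 0.2.
Midpoints: 2.1, 2.3, 2.5, 2.7, 2.9.
f(2.1) ≈ -0.50485, f(2.3) ≈ -0.66628, f(2.5) ≈ -0.80114, f(2.7) ≈ -0.90407, f(2.9) ≈ -0.97096.
Sum = Δx · [f(2.1) + f(2.3) + f(2.5) + f(2.7) + f(2.9)].
Sum ≈ -0.76946.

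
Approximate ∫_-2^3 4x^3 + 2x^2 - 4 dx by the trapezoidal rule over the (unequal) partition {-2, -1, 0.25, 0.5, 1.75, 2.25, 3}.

Subinterval widths: 1, 1.25, 0.25, 1.25, 0.5, 0.75.
f(-2) = -28, f(-1) = -6, f(0.25) = -3.8125, f(0.5) = -3, f(1.75) = 23.5625, f(2.25) = 51.6875, f(3) = 122.
On each subinterval the trapezoid contributes (Δx_i/2)·[f(x_{i-1}) + f(x_i)].
Sum = 72.8125.

72.8125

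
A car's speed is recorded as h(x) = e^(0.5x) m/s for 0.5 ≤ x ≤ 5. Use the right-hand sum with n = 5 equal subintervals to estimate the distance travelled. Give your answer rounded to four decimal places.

Δx = (5 − 0.5)/5 = 0.9.
Right endpoints: 1.4, 2.3, 3.2, 4.1, 5.
h(1.4) ≈ 2.0138, h(2.3) ≈ 3.1582, h(3.2) ≈ 4.9530, h(4.1) ≈ 7.7679, h(5) ≈ 12.1825.
Sum = Δx · [h(1.4) + h(2.3) + h(3.2) + h(4.1) + h(5)].
Sum ≈ 27.0678.

27.0678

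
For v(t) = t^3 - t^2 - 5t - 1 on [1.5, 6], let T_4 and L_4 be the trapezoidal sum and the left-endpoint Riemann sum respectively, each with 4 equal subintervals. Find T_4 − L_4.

T_4 ≈ 172.7138672.
L_4 ≈ 84.7529297.
T_4 − L_4 = 87.9609375.

87.9609375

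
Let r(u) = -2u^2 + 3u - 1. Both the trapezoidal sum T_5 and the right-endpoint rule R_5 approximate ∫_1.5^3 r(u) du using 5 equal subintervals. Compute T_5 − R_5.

1.35

T_5 = -7.17.
R_5 = -8.52.
T_5 − R_5 = 1.35.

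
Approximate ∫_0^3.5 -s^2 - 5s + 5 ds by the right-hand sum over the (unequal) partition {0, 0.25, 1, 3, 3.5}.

Subinterval widths: 0.25, 0.75, 2, 0.5.
Right endpoints: 0.25, 1, 3, 3.5.
f(0.25) = 3.6875, f(1) = -1, f(3) = -19, f(3.5) = -24.75.
Sum = Σ Δs_i · f(s_i).
Sum = -50.203125.

-50.203125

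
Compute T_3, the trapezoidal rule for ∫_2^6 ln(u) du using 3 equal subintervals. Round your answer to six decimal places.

Δu = (6 − 2)/3 = 4/3.
f(2) ≈ 0.693147, f(10/3) ≈ 1.203973, f(14/3) ≈ 1.540445, f(6) ≈ 1.791759.
T_3 = (Δu/2)·[f(u_0) + 2f(u_1) + 2f(u_2) + f(u_3)].
Sum ≈ 5.315828.

5.315828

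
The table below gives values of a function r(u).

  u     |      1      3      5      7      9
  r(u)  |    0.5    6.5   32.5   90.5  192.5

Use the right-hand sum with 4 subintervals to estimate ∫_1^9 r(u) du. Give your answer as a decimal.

Δu = 2.
Sum = 2·[6.5 + 32.5 + 90.5 + 192.5] = 644.

644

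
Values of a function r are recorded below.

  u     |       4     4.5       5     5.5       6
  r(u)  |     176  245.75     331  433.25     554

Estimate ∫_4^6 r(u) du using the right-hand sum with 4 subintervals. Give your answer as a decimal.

Δu = 0.5.
Sum = 0.5·[245.75 + 331 + 433.25 + 554] = 782.

782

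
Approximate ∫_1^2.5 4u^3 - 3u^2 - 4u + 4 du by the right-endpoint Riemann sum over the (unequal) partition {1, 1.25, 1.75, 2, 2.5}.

Subinterval widths: 0.25, 0.5, 0.25, 0.5.
Right endpoints: 1.25, 1.75, 2, 2.5.
f(1.25) = 2.125, f(1.75) = 9.25, f(2) = 16, f(2.5) = 37.75.
Sum = Σ Δu_i · f(u_i).
Sum = 28.03125.

28.03125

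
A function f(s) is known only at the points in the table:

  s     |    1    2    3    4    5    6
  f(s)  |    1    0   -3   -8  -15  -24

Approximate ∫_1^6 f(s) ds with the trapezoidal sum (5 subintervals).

-37.5

Δs = 1.
T_5 = (1/2)·[1 + 2·0 + 2·(-3) + 2·(-8) + 2·(-15) + (-24)] = -37.5.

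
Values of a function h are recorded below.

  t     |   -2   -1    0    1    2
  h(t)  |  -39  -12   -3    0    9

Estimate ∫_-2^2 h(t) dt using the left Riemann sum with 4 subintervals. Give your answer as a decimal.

-54

Δt = 1.
Sum = 1·[(-39) + (-12) + (-3) + 0] = -54.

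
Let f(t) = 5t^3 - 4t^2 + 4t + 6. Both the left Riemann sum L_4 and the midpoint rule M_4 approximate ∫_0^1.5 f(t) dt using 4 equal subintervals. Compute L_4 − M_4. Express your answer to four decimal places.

L_4 ≈ 12.981445.
M_4 ≈ 15.200684.
L_4 − M_4 ≈ -2.2192.

-2.2192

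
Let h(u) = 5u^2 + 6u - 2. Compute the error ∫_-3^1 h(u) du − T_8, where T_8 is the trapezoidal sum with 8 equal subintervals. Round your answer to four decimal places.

Exact integral: ∫_-3^1 h(u) du ≈ 14.666667.
T_8 = 15.5.
Error ≈ 14.666667 − 15.5 ≈ -0.8333.

-0.8333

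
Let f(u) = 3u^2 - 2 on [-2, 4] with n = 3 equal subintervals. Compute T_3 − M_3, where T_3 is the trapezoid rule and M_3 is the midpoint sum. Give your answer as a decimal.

T_3 = 72.
M_3 = 54.
T_3 − M_3 = 18.

18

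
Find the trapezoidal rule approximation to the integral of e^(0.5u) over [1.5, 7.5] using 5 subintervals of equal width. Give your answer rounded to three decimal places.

83.218

Δu = (7.5 − 1.5)/5 = 1.2.
f(1.5) ≈ 2.117, f(2.7) ≈ 3.857, f(3.9) ≈ 7.029, f(5.1) ≈ 12.807, f(6.3) ≈ 23.336, f(7.5) ≈ 42.521.
T_5 = (Δu/2)·[f(u_0) + 2f(u_1) + ... + 2f(u_{4}) + f(u_5)].
Sum ≈ 83.218.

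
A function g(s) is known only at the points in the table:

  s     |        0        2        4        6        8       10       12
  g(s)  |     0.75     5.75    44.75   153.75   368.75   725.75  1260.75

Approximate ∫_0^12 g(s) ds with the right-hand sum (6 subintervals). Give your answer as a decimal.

Δs = 2.
Sum = 2·[5.75 + 44.75 + 153.75 + 368.75 + 725.75 + 1260.75] = 5119.

5119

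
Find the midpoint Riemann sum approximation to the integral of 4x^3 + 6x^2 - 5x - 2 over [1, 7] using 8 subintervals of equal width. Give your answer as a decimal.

Δx = (7 − 1)/8 = 0.75.
Midpoints: 1.375, 2.125, 2.875, 3.625, 4.375, 5.125, 5.875, 6.625.
f(1.375) = 12.8671875, f(2.125) = 52.8515625, f(2.875) = 128.2734375, f(3.625) = 249.2578125, f(4.375) = 425.9296875, f(5.125) = 668.4140625, f(5.875) = 986.8359375, f(6.625) = 1391.3203125.
Sum = Δx · [f(1.375) + f(2.125) + f(2.875) + ...].
Sum = 2936.8125.

2936.8125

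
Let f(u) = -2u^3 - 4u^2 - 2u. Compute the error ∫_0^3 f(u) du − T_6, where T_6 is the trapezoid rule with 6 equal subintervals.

1.625

Exact integral: ∫_0^3 f(u) du = -85.5.
T_6 = -87.125.
Error = -85.5 − (-87.125) = 1.625.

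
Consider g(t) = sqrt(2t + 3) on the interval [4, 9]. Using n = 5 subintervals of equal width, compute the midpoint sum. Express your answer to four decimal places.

19.9205

Δt = (9 − 4)/5 = 1.
Midpoints: 4.5, 5.5, 6.5, 7.5, 8.5.
g(4.5) ≈ 3.4641, g(5.5) ≈ 3.7417, g(6.5) ≈ 4.0000, g(7.5) ≈ 4.2426, g(8.5) ≈ 4.4721.
Sum = Δt · [g(4.5) + g(5.5) + g(6.5) + g(7.5) + g(8.5)].
Sum ≈ 19.9205.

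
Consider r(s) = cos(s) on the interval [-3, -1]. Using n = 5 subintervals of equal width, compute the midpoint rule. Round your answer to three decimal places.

-0.705

Δs = (-1 − (-3))/5 = 0.4.
Midpoints: -2.8, -2.4, -2, -1.6, -1.2.
r(-2.8) ≈ -0.942, r(-2.4) ≈ -0.737, r(-2) ≈ -0.416, r(-1.6) ≈ -0.029, r(-1.2) ≈ 0.362.
Sum = Δs · [r(-2.8) + r(-2.4) + r(-2) + r(-1.6) + r(-1.2)].
Sum ≈ -0.705.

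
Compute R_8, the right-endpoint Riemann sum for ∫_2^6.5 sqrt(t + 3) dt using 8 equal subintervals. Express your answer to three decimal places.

12.303

Δt = (6.5 − 2)/8 = 0.5625.
Right endpoints: 2.5625, 3.125, 3.6875, 4.25, 4.8125, 5.375, 5.9375, 6.5.
f(2.5625) ≈ 2.358, f(3.125) ≈ 2.475, f(3.6875) ≈ 2.586, f(4.25) ≈ 2.693, f(4.8125) ≈ 2.795, f(5.375) ≈ 2.894, f(5.9375) ≈ 2.990, f(6.5) ≈ 3.082.
Sum = Δt · [f(2.5625) + f(3.125) + f(3.6875) + ...].
Sum ≈ 12.303.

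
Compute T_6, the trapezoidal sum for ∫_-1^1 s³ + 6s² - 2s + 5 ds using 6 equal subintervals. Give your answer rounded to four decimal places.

Δs = (1 − (-1))/6 = 1/3.
f(-1) = 12, f(-2/3) = 235/27, f(-1/3) = 170/27, f(0) = 5, f(1/3) = 136/27, f(2/3) = 179/27, f(1) = 10.
T_6 = (Δs/2)·[f(s_0) + 2f(s_1) + ... + 2f(s_{5}) + f(s_6)].
Sum ≈ 14.2222.

14.2222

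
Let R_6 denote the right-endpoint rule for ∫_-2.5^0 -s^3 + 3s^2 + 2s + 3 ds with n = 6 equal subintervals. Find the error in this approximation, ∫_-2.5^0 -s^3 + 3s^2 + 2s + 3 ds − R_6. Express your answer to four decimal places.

Exact integral: ∫_-2.5^0 f(s) ds = 26.640625.
R_6 ≈ 21.009115.
Error ≈ 26.640625 − 21.009115 ≈ 5.6315.

5.6315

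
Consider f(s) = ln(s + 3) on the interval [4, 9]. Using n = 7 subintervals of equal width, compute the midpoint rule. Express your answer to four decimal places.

Δs = (9 − 4)/7 = 5/7.
Midpoints: 61/14, 71/14, 81/14, 6.5, 101/14, 111/14, 121/14.
f(61/14) ≈ 1.9957, f(71/14) ≈ 2.0883, f(81/14) ≈ 2.1731, f(6.5) ≈ 2.2513, f(101/14) ≈ 2.3238, f(111/14) ≈ 2.3914, f(121/14) ≈ 2.4547.
Sum = Δs · [f(61/14) + f(71/14) + f(81/14) + ...].
Sum ≈ 11.1988.

11.1988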